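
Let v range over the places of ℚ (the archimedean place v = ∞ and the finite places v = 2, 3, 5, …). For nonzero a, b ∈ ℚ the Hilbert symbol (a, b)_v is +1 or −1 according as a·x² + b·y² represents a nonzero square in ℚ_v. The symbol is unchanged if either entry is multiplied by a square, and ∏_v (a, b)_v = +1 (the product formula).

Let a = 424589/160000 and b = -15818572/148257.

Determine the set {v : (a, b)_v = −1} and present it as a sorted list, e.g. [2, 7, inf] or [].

[3, 19]

(a, b) ≡ (29, -38019) mod (ℚ^×)²; places V = {2, 3, 5, 7, 11, 17, 19, 23, 29, ∞}.
(a,b)_29: α=1, u≡16; β=1, v≡25 (mod 29); (16|29)=+1, (25|29)=+1; sign (−1)^0·+1^1·+1^1 = +1.
(a,b)_2: α=-8, β=2; u≡5, v≡5 (mod 8); ε(u)ε(v)=0·0, αω(v)=-8·1, βω(u)=2·1; sum ≡ 0  ⇒  +1.
(a,b)_23: α=0, u≡18; β=1, v≡18 (mod 23); (18|23)=+1, (18|23)=+1; sign (−1)^0·+1^1·+1^0 = +1.
(a,b)_5: α=-4, u≡4; β=0, v≡4 (mod 5); (4|5)=+1, (4|5)=+1; sign (−1)^0·+1^0·+1^-4 = +1.
(a,b)_17: α=0, u≡5; β=-2, v≡10 (mod 17); (5|17)=-1, (10|17)=-1; sign (−1)^0·-1^-2·-1^0 = +1.
(a,b)_11: α=4, u≡8; β=2, v≡8 (mod 11); (8|11)=-1, (8|11)=-1; sign (−1)^0·-1^2·-1^4 = +1.
(a,b)_7: α=0, u≡4; β=2, v≡3 (mod 7); (4|7)=+1, (3|7)=-1; sign (−1)^0·+1^2·-1^0 = +1.
(a,b)_∞: sgn(29)=+, sgn(-38019)=−, so +1.
(a,b)_3: α=0, u≡2; β=-3, v≡2 (mod 3); (2|3)=-1, (2|3)=-1; sign (−1)^0·-1^-3·-1^0 = -1.
(a,b)_19: α=0, u≡15; β=-1, v≡14 (mod 19); (15|19)=-1, (14|19)=-1; sign (−1)^0·-1^-1·-1^0 = -1.
(29, -38019 / ℚ) ramifies at {3, 19}: a division algebra.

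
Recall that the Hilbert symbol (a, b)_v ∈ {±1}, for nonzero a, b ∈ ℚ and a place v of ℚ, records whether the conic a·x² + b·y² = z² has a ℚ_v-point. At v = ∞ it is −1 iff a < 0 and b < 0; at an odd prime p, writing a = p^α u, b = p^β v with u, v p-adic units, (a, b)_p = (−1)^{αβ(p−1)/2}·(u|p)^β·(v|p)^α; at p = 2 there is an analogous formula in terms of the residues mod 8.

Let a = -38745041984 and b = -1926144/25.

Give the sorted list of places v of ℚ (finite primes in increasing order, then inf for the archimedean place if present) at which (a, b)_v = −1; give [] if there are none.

[2, 11, 53, inf]

Mod squares: a ≡ -605391281, b ≡ -209. Check v ∈ {∞, 2, 3, 5, 11, 19, 31, 41, 43, 53}.
v=53: a=53^1·(≡12), b=53^0·(≡12) mod 53; (12|53)=-1, (12|53)=-1; (−1)^{1·0·26}·(-1)^0·(-1)^1 = -1.
v=3: a=3^0·(≡1), b=3^2·(≡1) mod 3; (1|3)=+1, (1|3)=+1; (−1)^{0·2·1}·(+1)^2·(+1)^0 = +1.
v=5: a=5^0·(≡1), b=5^-2·(≡1) mod 5; (1|5)=+1, (1|5)=+1; (−1)^{0·-2·2}·(+1)^-2·(+1)^0 = +1.
v=2: v_2(a)=6, v_2(b)=10; units ≡ 7, 7 (mod 8); ε·ε+αω+βω = 1·1+6·0+10·0 ≡ 1  ⇒  (a,b)_2 = -1.
v=19: a=19^1·(≡17), b=19^1·(≡14) mod 19; (17|19)=+1, (14|19)=-1; (−1)^{1·1·9}·(+1)^1·(-1)^1 = +1.
v=43: a=43^1·(≡11), b=43^0·(≡24) mod 43; (11|43)=+1, (24|43)=+1; (−1)^{1·0·21}·(+1)^0·(+1)^1 = +1.
v=31: a=31^1·(≡18), b=31^0·(≡19) mod 31; (18|31)=+1, (19|31)=+1; (−1)^{1·0·15}·(+1)^0·(+1)^1 = +1.
v=11: a=11^1·(≡5), b=11^1·(≡9) mod 11; (5|11)=+1, (9|11)=+1; (−1)^{1·1·5}·(+1)^1·(+1)^1 = -1.
v=41: a=41^1·(≡22), b=41^0·(≡8) mod 41; (22|41)=-1, (8|41)=+1; (−1)^{1·0·20}·(-1)^0·(+1)^1 = +1.
v=∞: -605391281 < 0 and -209 < 0  ⇒  (a,b)_∞ = -1.
|Ram(-605391281, -209)| = 4, even; anisotropic at {2, 11, 53, ∞}.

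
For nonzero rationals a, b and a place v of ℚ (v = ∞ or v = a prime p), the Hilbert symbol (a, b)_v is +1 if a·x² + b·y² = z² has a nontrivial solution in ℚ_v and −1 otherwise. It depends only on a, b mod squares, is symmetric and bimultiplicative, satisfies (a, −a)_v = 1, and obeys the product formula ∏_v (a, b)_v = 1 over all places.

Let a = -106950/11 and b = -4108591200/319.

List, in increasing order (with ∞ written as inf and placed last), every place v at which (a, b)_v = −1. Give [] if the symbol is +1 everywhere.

[23, inf]

(a, b) ≡ (-47058, -1364682) mod (ℚ^×)²; places V = {2, 3, 5, 7, 11, 23, 29, 31, ∞}.
(a,b)_∞: sgn(-47058)=−, sgn(-1364682)=−, so -1.
(a,b)_29: α=0, u≡16; β=-1, v≡1 (mod 29); (16|29)=+1, (1|29)=+1; sign (−1)^0·+1^-1·+1^0 = +1.
(a,b)_2: α=1, β=5; u≡7, v≡3 (mod 8); ε(u)ε(v)=1·1, αω(v)=1·1, βω(u)=5·0; sum ≡ 0  ⇒  +1.
(a,b)_31: α=1, u≡2; β=1, v≡24 (mod 31); (2|31)=+1, (24|31)=-1; sign (−1)^1·+1^1·-1^1 = +1.
(a,b)_3: α=1, u≡1; β=1, v≡2 (mod 3); (1|3)=+1, (2|3)=-1; sign (−1)^1·+1^1·-1^1 = +1.
(a,b)_7: α=0, u≡6; β=4, v≡5 (mod 7); (6|7)=-1, (5|7)=-1; sign (−1)^0·-1^4·-1^0 = +1.
(a,b)_11: α=-1, u≡3; β=-1, v≡8 (mod 11); (3|11)=+1, (8|11)=-1; sign (−1)^1·+1^-1·-1^-1 = +1.
(a,b)_5: α=2, u≡2; β=2, v≡3 (mod 5); (2|5)=-1, (3|5)=-1; sign (−1)^0·-1^2·-1^2 = +1.
(a,b)_23: α=1, u≡8; β=1, v≡8 (mod 23); (8|23)=+1, (8|23)=+1; sign (−1)^1·+1^1·+1^1 = -1.
Ram(-47058, -1364682) = {23, ∞}; no ℚ_23-point on the conic.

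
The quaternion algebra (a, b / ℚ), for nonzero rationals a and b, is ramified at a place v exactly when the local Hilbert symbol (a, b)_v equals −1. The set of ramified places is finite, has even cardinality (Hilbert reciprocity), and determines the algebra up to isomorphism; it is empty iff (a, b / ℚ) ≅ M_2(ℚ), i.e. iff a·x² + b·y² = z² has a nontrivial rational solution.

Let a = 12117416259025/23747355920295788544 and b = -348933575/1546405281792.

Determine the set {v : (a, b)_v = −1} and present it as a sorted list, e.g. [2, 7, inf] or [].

[7, 41]

(a, b) ≡ (6601, -161) mod (ℚ^×)²; places V = {2, 3, 5, 7, 11, 17, 19, 23, 41, ∞}.
(a,b)_5: α=2, u≡4; β=2, v≡1 (mod 5); (4|5)=+1, (1|5)=+1; sign (−1)^0·+1^2·+1^2 = +1.
(a,b)_11: α=2, u≡9; β=0, v≡4 (mod 11); (9|11)=+1, (4|11)=+1; sign (−1)^0·+1^0·+1^2 = +1.
(a,b)_3: α=-14, u≡1; β=-6, v≡1 (mod 3); (1|3)=+1, (1|3)=+1; sign (−1)^0·+1^-6·+1^-14 = +1.
(a,b)_19: α=2, u≡15; β=2, v≡10 (mod 19); (15|19)=-1, (10|19)=-1; sign (−1)^0·-1^2·-1^2 = +1.
(a,b)_∞: sgn(6601)=+, sgn(-161)=−, so +1.
(a,b)_41: α=3, u≡30; β=2, v≡11 (mod 41); (30|41)=-1, (11|41)=-1; sign (−1)^0·-1^2·-1^3 = -1.
(a,b)_2: α=-34, β=-20; u≡1, v≡7 (mod 8); ε(u)ε(v)=0·1, αω(v)=-34·0, βω(u)=-20·0; sum ≡ 0  ⇒  +1.
(a,b)_17: α=-2, u≡5; β=-2, v≡8 (mod 17); (5|17)=-1, (8|17)=+1; sign (−1)^0·-1^-2·+1^-2 = +1.
(a,b)_23: α=1, u≡7; β=1, v≡16 (mod 23); (7|23)=-1, (16|23)=+1; sign (−1)^1·-1^1·+1^1 = +1.
(a,b)_7: α=1, u≡6; β=-1, v≡3 (mod 7); (6|7)=-1, (3|7)=-1; sign (−1)^1·-1^-1·-1^1 = -1.
(6601, -161 / ℚ) ramifies at {7, 41}: a division algebra.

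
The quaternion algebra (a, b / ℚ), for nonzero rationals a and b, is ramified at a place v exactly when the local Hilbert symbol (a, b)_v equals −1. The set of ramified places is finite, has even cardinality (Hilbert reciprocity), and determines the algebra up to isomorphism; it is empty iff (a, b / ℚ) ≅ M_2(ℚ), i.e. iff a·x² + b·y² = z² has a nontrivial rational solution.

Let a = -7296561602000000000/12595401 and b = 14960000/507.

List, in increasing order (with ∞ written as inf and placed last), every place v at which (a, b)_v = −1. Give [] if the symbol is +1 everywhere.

[2, 5, 11, 17]

Mod squares: a ≡ -5, b ≡ 1122. Check v ∈ {∞, 2, 3, 5, 7, 11, 13, 17, 19}.
v=3: a=3^-2·(≡1), b=3^-1·(≡2) mod 3; (1|3)=+1, (2|3)=-1; (−1)^{-2·-1·1}·(+1)^-1·(-1)^-2 = +1.
v=19: a=19^2·(≡14), b=19^0·(≡5) mod 19; (14|19)=-1, (5|19)=+1; (−1)^{2·0·9}·(-1)^0·(+1)^2 = +1.
v=17: a=17^4·(≡10), b=17^1·(≡13) mod 17; (10|17)=-1, (13|17)=+1; (−1)^{4·1·8}·(-1)^1·(+1)^4 = -1.
v=11: a=11^2·(≡6), b=11^1·(≡4) mod 11; (6|11)=-1, (4|11)=+1; (−1)^{2·1·5}·(-1)^1·(+1)^2 = -1.
v=7: a=7^-2·(≡4), b=7^0·(≡2) mod 7; (4|7)=+1, (2|7)=+1; (−1)^{-2·0·3}·(+1)^0·(+1)^-2 = +1.
v=∞: -5 < 0 and 1122 > 0  ⇒  (a,b)_∞ = +1.
v=5: a=5^9·(≡1), b=5^4·(≡3) mod 5; (1|5)=+1, (3|5)=-1; (−1)^{9·4·2}·(+1)^4·(-1)^9 = -1.
v=2: v_2(a)=10, v_2(b)=7; units ≡ 3, 1 (mod 8); ε·ε+αω+βω = 1·0+10·0+7·1 ≡ 1  ⇒  (a,b)_2 = -1.
v=13: a=13^-4·(≡8), b=13^-2·(≡1) mod 13; (8|13)=-1, (1|13)=+1; (−1)^{-4·-2·6}·(-1)^-2·(+1)^-4 = +1.
(-5, 1122 / ℚ) ramifies at {2, 5, 11, 17}: a division algebra.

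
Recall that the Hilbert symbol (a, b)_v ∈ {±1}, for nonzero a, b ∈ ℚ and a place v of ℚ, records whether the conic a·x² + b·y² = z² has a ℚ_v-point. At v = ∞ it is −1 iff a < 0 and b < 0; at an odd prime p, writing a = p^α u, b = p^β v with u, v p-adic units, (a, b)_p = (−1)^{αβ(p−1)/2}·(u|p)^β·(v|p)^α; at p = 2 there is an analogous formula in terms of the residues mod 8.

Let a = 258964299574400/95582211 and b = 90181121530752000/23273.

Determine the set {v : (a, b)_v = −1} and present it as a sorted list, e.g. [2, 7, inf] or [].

[3, 7, 19, 29]

(a, b) ≡ (1292646, 33915) mod (ℚ^×)²; places V = {2, 3, 5, 7, 17, 19, 23, 29, 37, ∞}.
(a,b)_∞: sgn(1292646)=+, sgn(33915)=+, so +1.
(a,b)_2: α=7, β=10; u≡3, v≡3 (mod 8); ε(u)ε(v)=1·1, αω(v)=7·1, βω(u)=10·1; sum ≡ 0  ⇒  +1.
(a,b)_3: α=-1, u≡1; β=5, v≡1 (mod 3); (1|3)=+1, (1|3)=+1; sign (−1)^1·+1^5·+1^-1 = -1.
(a,b)_23: α=1, u≡6; β=2, v≡16 (mod 23); (6|23)=+1, (16|23)=+1; sign (−1)^0·+1^2·+1^1 = +1.
(a,b)_5: α=2, u≡1; β=3, v≡2 (mod 5); (1|5)=+1, (2|5)=-1; sign (−1)^0·+1^3·-1^2 = +1.
(a,b)_37: α=-4, u≡17; β=-2, v≡31 (mod 37); (17|37)=-1, (31|37)=-1; sign (−1)^0·-1^-2·-1^-4 = +1.
(a,b)_29: α=1, u≡13; β=2, v≡26 (mod 29); (13|29)=+1, (26|29)=-1; sign (−1)^0·+1^2·-1^1 = -1.
(a,b)_17: α=-1, u≡6; β=-1, v≡5 (mod 17); (6|17)=-1, (5|17)=-1; sign (−1)^0·-1^-1·-1^-1 = +1.
(a,b)_19: α=5, u≡15; β=1, v≡14 (mod 19); (15|19)=-1, (14|19)=-1; sign (−1)^1·-1^1·-1^5 = -1.
(a,b)_7: α=2, u≡5; β=3, v≡2 (mod 7); (5|7)=-1, (2|7)=+1; sign (−1)^0·-1^3·+1^2 = -1.
(1292646, 33915 / ℚ) ramifies at {3, 7, 19, 29}: a division algebra.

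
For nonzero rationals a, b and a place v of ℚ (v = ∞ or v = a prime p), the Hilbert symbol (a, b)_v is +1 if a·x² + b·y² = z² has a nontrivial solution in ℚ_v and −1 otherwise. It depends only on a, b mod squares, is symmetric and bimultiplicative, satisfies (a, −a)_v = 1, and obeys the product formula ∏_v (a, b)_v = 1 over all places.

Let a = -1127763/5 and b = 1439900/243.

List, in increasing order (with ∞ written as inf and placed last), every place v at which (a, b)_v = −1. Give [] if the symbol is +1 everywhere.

(a, b) ≡ (-7735, 357) mod (ℚ^×)²; places V = {2, 3, 5, 7, 11, 13, 17, ∞}.
(a,b)_∞: sgn(-7735)=−, sgn(357)=+, so +1.
(a,b)_7: α=1, u≡2; β=1, v≡1 (mod 7); (2|7)=+1, (1|7)=+1; sign (−1)^1·+1^1·+1^1 = -1.
(a,b)_17: α=1, u≡16; β=1, v≡8 (mod 17); (16|17)=+1, (8|17)=+1; sign (−1)^0·+1^1·+1^1 = +1.
(a,b)_5: α=-1, u≡2; β=2, v≡2 (mod 5); (2|5)=-1, (2|5)=-1; sign (−1)^0·-1^2·-1^-1 = -1.
(a,b)_2: α=0, β=2; u≡1, v≡5 (mod 8); ε(u)ε(v)=0·0, αω(v)=0·1, βω(u)=2·0; sum ≡ 0  ⇒  +1.
(a,b)_3: α=6, u≡2; β=-5, v≡2 (mod 3); (2|3)=-1, (2|3)=-1; sign (−1)^0·-1^-5·-1^6 = -1.
(a,b)_13: α=1, u≡10; β=0, v≡8 (mod 13); (10|13)=+1, (8|13)=-1; sign (−1)^0·+1^0·-1^1 = -1.
(a,b)_11: α=0, u≡9; β=2, v≡9 (mod 11); (9|11)=+1, (9|11)=+1; sign (−1)^0·+1^2·+1^0 = +1.
Ram(-7735, 357) = {3, 5, 7, 13}; no ℚ_3-point on the conic.

[3, 5, 7, 13]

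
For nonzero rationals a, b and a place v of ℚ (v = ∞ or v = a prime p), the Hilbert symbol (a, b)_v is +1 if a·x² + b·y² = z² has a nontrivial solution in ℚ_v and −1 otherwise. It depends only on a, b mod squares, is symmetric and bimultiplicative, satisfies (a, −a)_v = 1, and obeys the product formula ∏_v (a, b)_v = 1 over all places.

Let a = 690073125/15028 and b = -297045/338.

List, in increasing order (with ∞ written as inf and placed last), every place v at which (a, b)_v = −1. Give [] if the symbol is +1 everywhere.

[3, 37]

(a, b) ≡ (292929, -66010) mod (ℚ^×)²; places V = {2, 3, 5, 7, 13, 17, 23, 29, 37, 41, ∞}.
(a,b)_17: α=-2, u≡13; β=0, v≡2 (mod 17); (13|17)=+1, (2|17)=+1; sign (−1)^0·+1^0·+1^-2 = +1.
(a,b)_5: α=4, u≡4; β=1, v≡2 (mod 5); (4|5)=+1, (2|5)=-1; sign (−1)^0·+1^1·-1^4 = +1.
(a,b)_41: α=0, u≡9; β=1, v≡34 (mod 41); (9|41)=+1, (34|41)=-1; sign (−1)^0·+1^1·-1^0 = +1.
(a,b)_3: α=1, u≡2; β=2, v≡2 (mod 3); (2|3)=-1, (2|3)=-1; sign (−1)^0·-1^2·-1^1 = -1.
(a,b)_13: α=-1, u≡12; β=-2, v≡9 (mod 13); (12|13)=+1, (9|13)=+1; sign (−1)^0·+1^-2·+1^-1 = +1.
(a,b)_37: α=1, u≡12; β=0, v≡13 (mod 37); (12|37)=+1, (13|37)=-1; sign (−1)^0·+1^0·-1^1 = -1.
(a,b)_29: α=1, u≡28; β=0, v≡23 (mod 29); (28|29)=+1, (23|29)=+1; sign (−1)^0·+1^0·+1^1 = +1.
(a,b)_∞: sgn(292929)=+, sgn(-66010)=−, so +1.
(a,b)_23: α=0, u≡6; β=1, v≡5 (mod 23); (6|23)=+1, (5|23)=-1; sign (−1)^0·+1^1·-1^0 = +1.
(a,b)_2: α=-2, β=-1; u≡1, v≡3 (mod 8); ε(u)ε(v)=0·1, αω(v)=-2·1, βω(u)=-1·0; sum ≡ 0  ⇒  +1.
(a,b)_7: α=3, u≡2; β=1, v≡3 (mod 7); (2|7)=+1, (3|7)=-1; sign (−1)^1·+1^1·-1^3 = +1.
Ram(292929, -66010) = {3, 37}; no ℚ_3-point on the conic.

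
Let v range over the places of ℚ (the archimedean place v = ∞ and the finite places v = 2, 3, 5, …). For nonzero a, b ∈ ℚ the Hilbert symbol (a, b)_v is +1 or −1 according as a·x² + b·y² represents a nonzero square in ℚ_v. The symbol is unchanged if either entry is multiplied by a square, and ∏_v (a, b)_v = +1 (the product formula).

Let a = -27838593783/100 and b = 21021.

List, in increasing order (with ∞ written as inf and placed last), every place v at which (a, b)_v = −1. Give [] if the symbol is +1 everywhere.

[3, 13]

(a, b) ≡ (-7, 429) mod (ℚ^×)²; places V = {2, 3, 5, 7, 11, 13, ∞}.
(a,b)_3: α=4, u≡2; β=1, v≡2 (mod 3); (2|3)=-1, (2|3)=-1; sign (−1)^0·-1^1·-1^4 = -1.
(a,b)_7: α=5, u≡3; β=2, v≡2 (mod 7); (3|7)=-1, (2|7)=+1; sign (−1)^0·-1^2·+1^5 = +1.
(a,b)_11: α=2, u≡5; β=1, v≡8 (mod 11); (5|11)=+1, (8|11)=-1; sign (−1)^0·+1^1·-1^2 = +1.
(a,b)_∞: sgn(-7)=−, sgn(429)=+, so +1.
(a,b)_13: α=2, u≡7; β=1, v≡5 (mod 13); (7|13)=-1, (5|13)=-1; sign (−1)^0·-1^1·-1^2 = -1.
(a,b)_5: α=-2, u≡3; β=0, v≡1 (mod 5); (3|5)=-1, (1|5)=+1; sign (−1)^0·-1^0·+1^-2 = +1.
(a,b)_2: α=-2, β=0; u≡1, v≡5 (mod 8); ε(u)ε(v)=0·0, αω(v)=-2·1, βω(u)=0·0; sum ≡ 0  ⇒  +1.
Ram(-7, 429) = {3, 13}; no ℚ_3-point on the conic.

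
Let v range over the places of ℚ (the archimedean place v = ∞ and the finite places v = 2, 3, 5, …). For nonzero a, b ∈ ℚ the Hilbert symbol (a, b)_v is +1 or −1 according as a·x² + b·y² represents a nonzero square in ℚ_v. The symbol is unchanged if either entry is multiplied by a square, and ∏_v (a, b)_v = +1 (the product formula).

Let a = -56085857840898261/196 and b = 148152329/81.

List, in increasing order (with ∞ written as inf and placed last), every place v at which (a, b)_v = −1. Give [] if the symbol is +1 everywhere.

Mod squares: a ≡ -901, b ≡ 876641. Check v ∈ {∞, 2, 3, 7, 13, 17, 19, 29, 37, 43, 53}.
v=13: a=13^0·(≡1), b=13^2·(≡4) mod 13; (1|13)=+1, (4|13)=+1; (−1)^{0·2·6}·(+1)^2·(+1)^0 = +1.
v=53: a=53^1·(≡42), b=53^0·(≡34) mod 53; (42|53)=+1, (34|53)=-1; (−1)^{1·0·26}·(+1)^0·(-1)^1 = -1.
v=7: a=7^-2·(≡4), b=7^0·(≡6) mod 7; (4|7)=+1, (6|7)=-1; (−1)^{-2·0·3}·(+1)^0·(-1)^-2 = +1.
v=29: a=29^2·(≡8), b=29^1·(≡14) mod 29; (8|29)=-1, (14|29)=-1; (−1)^{2·1·14}·(-1)^1·(-1)^2 = -1.
v=37: a=37^2·(≡18), b=37^1·(≡2) mod 37; (18|37)=-1, (2|37)=-1; (−1)^{2·1·18}·(-1)^1·(-1)^2 = -1.
v=19: a=19^2·(≡9), b=19^1·(≡1) mod 19; (9|19)=+1, (1|19)=+1; (−1)^{2·1·9}·(+1)^1·(+1)^2 = +1.
v=∞: -901 < 0 and 876641 > 0  ⇒  (a,b)_∞ = +1.
v=2: v_2(a)=-2, v_2(b)=0; units ≡ 3, 1 (mod 8); ε·ε+αω+βω = 1·0+-2·0+0·1 ≡ 0  ⇒  (a,b)_2 = +1.
v=43: a=43^2·(≡29), b=43^1·(≡3) mod 43; (29|43)=-1, (3|43)=-1; (−1)^{2·1·21}·(-1)^1·(-1)^2 = -1.
v=3: a=3^4·(≡2), b=3^-4·(≡2) mod 3; (2|3)=-1, (2|3)=-1; (−1)^{4·-4·1}·(-1)^-4·(-1)^4 = +1.
v=17: a=17^1·(≡13), b=17^0·(≡9) mod 17; (13|17)=+1, (9|17)=+1; (−1)^{1·0·8}·(+1)^0·(+1)^1 = +1.
|Ram(-901, 876641)| = 4, even; anisotropic at {29, 37, 43, 53}.

[29, 37, 43, 53]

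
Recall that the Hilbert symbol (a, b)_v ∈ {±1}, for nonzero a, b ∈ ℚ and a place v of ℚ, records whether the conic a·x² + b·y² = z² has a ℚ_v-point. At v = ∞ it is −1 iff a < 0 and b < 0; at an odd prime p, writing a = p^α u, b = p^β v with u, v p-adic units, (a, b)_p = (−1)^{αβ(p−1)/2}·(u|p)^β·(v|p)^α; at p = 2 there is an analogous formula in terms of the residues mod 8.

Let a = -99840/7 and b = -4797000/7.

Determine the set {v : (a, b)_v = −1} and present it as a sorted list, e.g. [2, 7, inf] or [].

[2, 5, 7, 13, 41, inf]

(a, b) ≡ (-2730, -37310) mod (ℚ^×)²; places V = {2, 3, 5, 7, 13, 41, ∞}.
(a,b)_41: α=0, u≡11; β=1, v≡2 (mod 41); (11|41)=-1, (2|41)=+1; sign (−1)^0·-1^1·+1^0 = -1.
(a,b)_3: α=1, u≡2; β=2, v≡1 (mod 3); (2|3)=-1, (1|3)=+1; sign (−1)^0·-1^2·+1^1 = +1.
(a,b)_∞: sgn(-2730)=−, sgn(-37310)=−, so -1.
(a,b)_2: α=9, β=3; u≡3, v≡1 (mod 8); ε(u)ε(v)=1·0, αω(v)=9·0, βω(u)=3·1; sum ≡ 1  ⇒  -1.
(a,b)_13: α=1, u≡6; β=1, v≡10 (mod 13); (6|13)=-1, (10|13)=+1; sign (−1)^0·-1^1·+1^1 = -1.
(a,b)_5: α=1, u≡1; β=3, v≡2 (mod 5); (1|5)=+1, (2|5)=-1; sign (−1)^0·+1^3·-1^1 = -1.
(a,b)_7: α=-1, u≡1; β=-1, v≡2 (mod 7); (1|7)=+1, (2|7)=+1; sign (−1)^1·+1^-1·+1^-1 = -1.
(-2730, -37310 / ℚ) ramifies at {2, 5, 7, 13, 41, ∞}: a division algebra.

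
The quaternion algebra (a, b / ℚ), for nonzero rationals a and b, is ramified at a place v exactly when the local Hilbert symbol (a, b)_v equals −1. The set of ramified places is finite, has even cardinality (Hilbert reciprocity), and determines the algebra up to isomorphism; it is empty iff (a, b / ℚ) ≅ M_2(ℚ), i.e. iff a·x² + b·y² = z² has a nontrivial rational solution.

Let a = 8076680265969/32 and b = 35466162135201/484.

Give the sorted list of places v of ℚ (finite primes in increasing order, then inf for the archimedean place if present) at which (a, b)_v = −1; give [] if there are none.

Mod squares: a ≡ 403522, b ≡ 41. Check v ∈ {∞, 2, 3, 7, 11, 19, 37, 41}.
v=3: a=3^4·(≡1), b=3^6·(≡2) mod 3; (1|3)=+1, (2|3)=-1; (−1)^{4·6·1}·(+1)^6·(-1)^4 = +1.
v=37: a=37^3·(≡21), b=37^2·(≡27) mod 37; (21|37)=+1, (27|37)=+1; (−1)^{3·2·18}·(+1)^2·(+1)^3 = +1.
v=∞: 403522 > 0 and 41 > 0  ⇒  (a,b)_∞ = +1.
v=19: a=19^3·(≡8), b=19^2·(≡10) mod 19; (8|19)=-1, (10|19)=-1; (−1)^{3·2·9}·(-1)^2·(-1)^3 = -1.
v=7: a=7^1·(≡1), b=7^4·(≡5) mod 7; (1|7)=+1, (5|7)=-1; (−1)^{1·4·3}·(+1)^4·(-1)^1 = -1.
v=2: v_2(a)=-5, v_2(b)=-2; units ≡ 1, 1 (mod 8); ε·ε+αω+βω = 0·0+-5·0+-2·0 ≡ 0  ⇒  (a,b)_2 = +1.
v=41: a=41^1·(≡4), b=41^1·(≡9) mod 41; (4|41)=+1, (9|41)=+1; (−1)^{1·1·20}·(+1)^1·(+1)^1 = +1.
v=11: a=11^0·(≡4), b=11^-2·(≡7) mod 11; (4|11)=+1, (7|11)=-1; (−1)^{0·-2·5}·(+1)^-2·(-1)^0 = +1.
Ram(403522, 41) = {7, 19}; no ℚ_7-point on the conic.

[7, 19]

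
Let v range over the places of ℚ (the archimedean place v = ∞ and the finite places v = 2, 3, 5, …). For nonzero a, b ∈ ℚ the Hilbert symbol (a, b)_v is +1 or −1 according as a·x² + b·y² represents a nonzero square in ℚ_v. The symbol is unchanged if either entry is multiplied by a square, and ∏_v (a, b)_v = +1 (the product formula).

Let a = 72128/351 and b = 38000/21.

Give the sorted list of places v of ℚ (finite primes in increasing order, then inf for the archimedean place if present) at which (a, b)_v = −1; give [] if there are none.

Mod squares: a ≡ 897, b ≡ 1995. Check v ∈ {∞, 2, 3, 5, 7, 13, 19, 23}.
v=7: a=7^2·(≡2), b=7^-1·(≡6) mod 7; (2|7)=+1, (6|7)=-1; (−1)^{2·-1·3}·(+1)^-1·(-1)^2 = +1.
v=∞: 897 > 0 and 1995 > 0  ⇒  (a,b)_∞ = +1.
v=23: a=23^1·(≡9), b=23^0·(≡21) mod 23; (9|23)=+1, (21|23)=-1; (−1)^{1·0·11}·(+1)^0·(-1)^1 = -1.
v=5: a=5^0·(≡3), b=5^3·(≡4) mod 5; (3|5)=-1, (4|5)=+1; (−1)^{0·3·2}·(-1)^3·(+1)^0 = -1.
v=3: a=3^-3·(≡2), b=3^-1·(≡2) mod 3; (2|3)=-1, (2|3)=-1; (−1)^{-3·-1·1}·(-1)^-1·(-1)^-3 = -1.
v=2: v_2(a)=6, v_2(b)=4; units ≡ 1, 3 (mod 8); ε·ε+αω+βω = 0·1+6·1+4·0 ≡ 0  ⇒  (a,b)_2 = +1.
v=19: a=19^0·(≡11), b=19^1·(≡12) mod 19; (11|19)=+1, (12|19)=-1; (−1)^{0·1·9}·(+1)^1·(-1)^0 = +1.
v=13: a=13^-1·(≡4), b=13^0·(≡5) mod 13; (4|13)=+1, (5|13)=-1; (−1)^{-1·0·6}·(+1)^0·(-1)^-1 = -1.
|Ram(897, 1995)| = 4, even; anisotropic at {3, 5, 13, 23}.

[3, 5, 13, 23]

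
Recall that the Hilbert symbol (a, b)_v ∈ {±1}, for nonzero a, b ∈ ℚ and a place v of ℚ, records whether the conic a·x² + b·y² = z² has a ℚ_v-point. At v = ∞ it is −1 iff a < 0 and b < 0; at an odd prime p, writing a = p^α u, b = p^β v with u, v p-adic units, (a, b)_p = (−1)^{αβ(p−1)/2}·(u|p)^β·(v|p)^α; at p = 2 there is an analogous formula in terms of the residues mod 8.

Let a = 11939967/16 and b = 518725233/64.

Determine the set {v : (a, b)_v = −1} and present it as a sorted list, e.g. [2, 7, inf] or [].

[17, 29]

(a, b) ≡ (147407, 377) mod (ℚ^×)²; places V = {2, 3, 13, 17, 23, 29, ∞}.
(a,b)_2: α=-4, β=-6; u≡7, v≡1 (mod 8); ε(u)ε(v)=1·0, αω(v)=-4·0, βω(u)=-6·0; sum ≡ 0  ⇒  +1.
(a,b)_23: α=1, u≡17; β=2, v≡1 (mod 23); (17|23)=-1, (1|23)=+1; sign (−1)^0·-1^2·+1^1 = +1.
(a,b)_17: α=1, u≡4; β=2, v≡12 (mod 17); (4|17)=+1, (12|17)=-1; sign (−1)^0·+1^2·-1^1 = -1.
(a,b)_∞: sgn(147407)=+, sgn(377)=+, so +1.
(a,b)_3: α=4, u≡2; β=2, v≡2 (mod 3); (2|3)=-1, (2|3)=-1; sign (−1)^0·-1^2·-1^4 = +1.
(a,b)_29: α=1, u≡26; β=1, v≡23 (mod 29); (26|29)=-1, (23|29)=+1; sign (−1)^0·-1^1·+1^1 = -1.
(a,b)_13: α=1, u≡3; β=1, v≡12 (mod 13); (3|13)=+1, (12|13)=+1; sign (−1)^0·+1^1·+1^1 = +1.
(147407, 377 / ℚ) ramifies at {17, 29}: a division algebra.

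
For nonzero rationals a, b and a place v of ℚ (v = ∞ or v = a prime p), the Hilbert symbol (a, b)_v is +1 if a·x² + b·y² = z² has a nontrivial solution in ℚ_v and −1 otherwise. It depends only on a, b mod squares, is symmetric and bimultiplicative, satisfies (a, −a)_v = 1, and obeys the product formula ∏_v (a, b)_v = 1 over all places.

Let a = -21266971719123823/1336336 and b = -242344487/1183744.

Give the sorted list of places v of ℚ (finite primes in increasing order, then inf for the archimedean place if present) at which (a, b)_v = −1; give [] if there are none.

[41, inf]

Mod squares: a ≡ -59983, b ≡ -1463. Check v ∈ {∞, 2, 7, 11, 17, 19, 37, 41}.
v=41: a=41^1·(≡29), b=41^0·(≡11) mod 41; (29|41)=-1, (11|41)=-1; (−1)^{1·0·20}·(-1)^0·(-1)^1 = -1.
v=7: a=7^3·(≡6), b=7^1·(≡4) mod 7; (6|7)=-1, (4|7)=+1; (−1)^{3·1·3}·(-1)^1·(+1)^3 = +1.
v=2: v_2(a)=-4, v_2(b)=-12; units ≡ 1, 1 (mod 8); ε·ε+αω+βω = 0·0+-4·0+-12·0 ≡ 0  ⇒  (a,b)_2 = +1.
v=37: a=37^2·(≡23), b=37^2·(≡32) mod 37; (23|37)=-1, (32|37)=-1; (−1)^{2·2·18}·(-1)^2·(-1)^2 = +1.
v=17: a=17^-4·(≡7), b=17^-2·(≡1) mod 17; (7|17)=-1, (1|17)=+1; (−1)^{-4·-2·8}·(-1)^-2·(+1)^-4 = +1.
v=∞: -59983 < 0 and -1463 < 0  ⇒  (a,b)_∞ = -1.
v=19: a=19^3·(≡4), b=19^1·(≡2) mod 19; (4|19)=+1, (2|19)=-1; (−1)^{3·1·9}·(+1)^1·(-1)^3 = +1.
v=11: a=11^5·(≡4), b=11^3·(≡6) mod 11; (4|11)=+1, (6|11)=-1; (−1)^{5·3·5}·(+1)^3·(-1)^5 = +1.
|Ram(-59983, -1463)| = 2, even; anisotropic at {41, ∞}.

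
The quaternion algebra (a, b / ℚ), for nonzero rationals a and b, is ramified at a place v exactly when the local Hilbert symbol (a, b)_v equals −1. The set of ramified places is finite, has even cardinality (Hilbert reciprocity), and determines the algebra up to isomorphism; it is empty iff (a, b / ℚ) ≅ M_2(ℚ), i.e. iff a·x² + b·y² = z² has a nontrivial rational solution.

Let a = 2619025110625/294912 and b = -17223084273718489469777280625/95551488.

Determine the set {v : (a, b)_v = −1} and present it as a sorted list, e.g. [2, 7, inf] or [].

Mod squares: a ≡ 239666, b ≡ -19139042. Check v ∈ {∞, 2, 3, 5, 7, 11, 13, 17, 19, 43, 53}.
v=7: a=7^1·(≡2), b=7^6·(≡2) mod 7; (2|7)=+1, (2|7)=+1; (−1)^{1·6·3}·(+1)^6·(+1)^1 = +1.
v=43: a=43^0·(≡22), b=43^1·(≡29) mod 43; (22|43)=-1, (29|43)=-1; (−1)^{0·1·21}·(-1)^1·(-1)^0 = -1.
v=2: v_2(a)=-15, v_2(b)=-17; units ≡ 1, 7 (mod 8); ε·ε+αω+βω = 0·1+-15·0+-17·0 ≡ 0  ⇒  (a,b)_2 = +1.
v=∞: 239666 > 0 and -19139042 < 0  ⇒  (a,b)_∞ = +1.
v=17: a=17^3·(≡5), b=17^7·(≡13) mod 17; (5|17)=-1, (13|17)=+1; (−1)^{3·7·8}·(-1)^7·(+1)^3 = -1.
v=5: a=5^4·(≡1), b=5^4·(≡2) mod 5; (1|5)=+1, (2|5)=-1; (−1)^{4·4·2}·(+1)^4·(-1)^4 = +1.
v=19: a=19^1·(≡16), b=19^3·(≡11) mod 19; (16|19)=+1, (11|19)=+1; (−1)^{1·3·9}·(+1)^3·(+1)^1 = -1.
v=3: a=3^-2·(≡2), b=3^-6·(≡1) mod 3; (2|3)=-1, (1|3)=+1; (−1)^{-2·-6·1}·(-1)^-6·(+1)^-2 = +1.
v=53: a=53^1·(≡13), b=53^3·(≡25) mod 53; (13|53)=+1, (25|53)=+1; (−1)^{1·3·26}·(+1)^3·(+1)^1 = +1.
v=11: a=11^2·(≡3), b=11^0·(≡5) mod 11; (3|11)=+1, (5|11)=+1; (−1)^{2·0·5}·(+1)^0·(+1)^2 = +1.
v=13: a=13^0·(≡2), b=13^1·(≡4) mod 13; (2|13)=-1, (4|13)=+1; (−1)^{0·1·6}·(-1)^1·(+1)^0 = -1.
|Ram(239666, -19139042)| = 4, even; anisotropic at {13, 17, 19, 43}.

[13, 17, 19, 43]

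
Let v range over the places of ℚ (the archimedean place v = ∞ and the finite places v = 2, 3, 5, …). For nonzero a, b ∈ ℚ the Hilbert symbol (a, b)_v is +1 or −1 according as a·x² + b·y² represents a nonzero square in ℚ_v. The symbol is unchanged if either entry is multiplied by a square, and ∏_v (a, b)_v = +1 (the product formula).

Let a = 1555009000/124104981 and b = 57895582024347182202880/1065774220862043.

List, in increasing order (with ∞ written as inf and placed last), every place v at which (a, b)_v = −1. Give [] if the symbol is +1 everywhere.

Mod squares: a ≡ 210, b ≡ 390. Check v ∈ {∞, 2, 3, 5, 7, 11, 13, 17, 19, 29, 43}.
v=7: a=7^-1·(≡4), b=7^-4·(≡6) mod 7; (4|7)=+1, (6|7)=-1; (−1)^{-1·-4·3}·(+1)^-4·(-1)^-1 = -1.
v=5: a=5^3·(≡2), b=5^1·(≡2) mod 5; (2|5)=-1, (2|5)=-1; (−1)^{3·1·2}·(-1)^1·(-1)^3 = +1.
v=11: a=11^-2·(≡5), b=11^-6·(≡3) mod 11; (5|11)=+1, (3|11)=+1; (−1)^{-2·-6·5}·(+1)^-6·(+1)^-2 = +1.
v=∞: 210 > 0 and 390 > 0  ⇒  (a,b)_∞ = +1.
v=2: v_2(a)=3, v_2(b)=15; units ≡ 1, 3 (mod 8); ε·ε+αω+βω = 0·1+3·1+15·0 ≡ 1  ⇒  (a,b)_2 = -1.
v=43: a=43^2·(≡9), b=43^4·(≡29) mod 43; (9|43)=+1, (29|43)=-1; (−1)^{2·4·21}·(+1)^4·(-1)^2 = +1.
v=17: a=17^-2·(≡5), b=17^-4·(≡16) mod 17; (5|17)=-1, (16|17)=+1; (−1)^{-2·-4·8}·(-1)^-4·(+1)^-2 = +1.
v=19: a=19^0·(≡9), b=19^6·(≡12) mod 19; (9|19)=+1, (12|19)=-1; (−1)^{0·6·9}·(+1)^6·(-1)^0 = +1.
v=13: a=13^-2·(≡5), b=13^3·(≡1) mod 13; (5|13)=-1, (1|13)=+1; (−1)^{-2·3·6}·(-1)^3·(+1)^-2 = -1.
v=3: a=3^-1·(≡1), b=3^-1·(≡1) mod 3; (1|3)=+1, (1|3)=+1; (−1)^{-1·-1·1}·(+1)^-1·(+1)^-1 = -1.
v=29: a=29^2·(≡6), b=29^0·(≡5) mod 29; (6|29)=+1, (5|29)=+1; (−1)^{2·0·14}·(+1)^0·(+1)^2 = +1.
(210, 390 / ℚ) ramifies at {2, 3, 7, 13}: a division algebra.

[2, 3, 7, 13]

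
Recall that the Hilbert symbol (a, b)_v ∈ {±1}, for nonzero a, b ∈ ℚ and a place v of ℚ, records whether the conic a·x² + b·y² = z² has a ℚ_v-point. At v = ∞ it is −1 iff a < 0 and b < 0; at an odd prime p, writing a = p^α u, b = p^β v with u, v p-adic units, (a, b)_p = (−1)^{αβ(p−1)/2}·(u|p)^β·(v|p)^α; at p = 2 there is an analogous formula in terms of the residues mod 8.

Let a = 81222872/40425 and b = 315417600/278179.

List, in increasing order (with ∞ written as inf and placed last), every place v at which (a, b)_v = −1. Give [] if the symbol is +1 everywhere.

(a, b) ≡ (1254, 19) mod (ℚ^×)²; places V = {2, 3, 5, 7, 11, 17, 19, 37, 43, ∞}.
(a,b)_7: α=-2, u≡4; β=0, v≡6 (mod 7); (4|7)=+1, (6|7)=-1; sign (−1)^0·+1^0·-1^-2 = +1.
(a,b)_19: α=1, u≡16; β=-1, v≡4 (mod 19); (16|19)=+1, (4|19)=+1; sign (−1)^1·+1^-1·+1^1 = -1.
(a,b)_3: α=-1, u≡1; β=2, v≡1 (mod 3); (1|3)=+1, (1|3)=+1; sign (−1)^0·+1^2·+1^-1 = +1.
(a,b)_43: α=2, u≡5; β=0, v≡18 (mod 43); (5|43)=-1, (18|43)=-1; sign (−1)^0·-1^0·-1^2 = +1.
(a,b)_17: α=2, u≡13; β=0, v≡1 (mod 17); (13|17)=+1, (1|17)=+1; sign (−1)^0·+1^0·+1^2 = +1.
(a,b)_5: α=-2, u≡1; β=2, v≡1 (mod 5); (1|5)=+1, (1|5)=+1; sign (−1)^0·+1^2·+1^-2 = +1.
(a,b)_11: α=-1, u≡5; β=-4, v≡10 (mod 11); (5|11)=+1, (10|11)=-1; sign (−1)^0·+1^-4·-1^-1 = -1.
(a,b)_∞: sgn(1254)=+, sgn(19)=+, so +1.
(a,b)_2: α=3, β=10; u≡3, v≡3 (mod 8); ε(u)ε(v)=1·1, αω(v)=3·1, βω(u)=10·1; sum ≡ 0  ⇒  +1.
(a,b)_37: α=0, u≡26; β=2, v≡20 (mod 37); (26|37)=+1, (20|37)=-1; sign (−1)^0·+1^2·-1^0 = +1.
Ram(1254, 19) = {11, 19}; no ℚ_11-point on the conic.

[11, 19]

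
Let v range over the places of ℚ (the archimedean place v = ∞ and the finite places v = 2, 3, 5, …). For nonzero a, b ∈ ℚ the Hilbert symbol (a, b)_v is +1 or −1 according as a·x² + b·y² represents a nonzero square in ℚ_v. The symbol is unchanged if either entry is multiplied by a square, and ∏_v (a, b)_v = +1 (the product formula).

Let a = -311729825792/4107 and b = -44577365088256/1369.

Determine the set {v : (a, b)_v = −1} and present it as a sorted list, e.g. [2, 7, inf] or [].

Mod squares: a ≡ -7854, b ≡ -3094. Check v ∈ {∞, 2, 3, 7, 11, 13, 17, 31, 37}.
v=31: a=31^2·(≡9), b=31^2·(≡17) mod 31; (9|31)=+1, (17|31)=-1; (−1)^{2·2·15}·(+1)^2·(-1)^2 = +1.
v=7: a=7^1·(≡5), b=7^1·(≡3) mod 7; (5|7)=-1, (3|7)=-1; (−1)^{1·1·3}·(-1)^1·(-1)^1 = -1.
v=3: a=3^-1·(≡1), b=3^0·(≡2) mod 3; (1|3)=+1, (2|3)=-1; (−1)^{-1·0·1}·(+1)^0·(-1)^-1 = -1.
v=13: a=13^0·(≡8), b=13^1·(≡4) mod 13; (8|13)=-1, (4|13)=+1; (−1)^{0·1·6}·(-1)^1·(+1)^0 = -1.
v=37: a=37^-2·(≡27), b=37^-2·(≡2) mod 37; (27|37)=+1, (2|37)=-1; (−1)^{-2·-2·18}·(+1)^-2·(-1)^-2 = +1.
v=∞: -7854 < 0 and -3094 < 0  ⇒  (a,b)_∞ = -1.
v=17: a=17^1·(≡3), b=17^1·(≡12) mod 17; (3|17)=-1, (12|17)=-1; (−1)^{1·1·8}·(-1)^1·(-1)^1 = +1.
v=2: v_2(a)=11, v_2(b)=11; units ≡ 1, 5 (mod 8); ε·ε+αω+βω = 0·0+11·1+11·0 ≡ 1  ⇒  (a,b)_2 = -1.
v=11: a=11^3·(≡4), b=11^4·(≡2) mod 11; (4|11)=+1, (2|11)=-1; (−1)^{3·4·5}·(+1)^4·(-1)^3 = -1.
Ram(-7854, -3094) = {2, 3, 7, 11, 13, ∞}; no ℚ_2-point on the conic.

[2, 3, 7, 11, 13, inf]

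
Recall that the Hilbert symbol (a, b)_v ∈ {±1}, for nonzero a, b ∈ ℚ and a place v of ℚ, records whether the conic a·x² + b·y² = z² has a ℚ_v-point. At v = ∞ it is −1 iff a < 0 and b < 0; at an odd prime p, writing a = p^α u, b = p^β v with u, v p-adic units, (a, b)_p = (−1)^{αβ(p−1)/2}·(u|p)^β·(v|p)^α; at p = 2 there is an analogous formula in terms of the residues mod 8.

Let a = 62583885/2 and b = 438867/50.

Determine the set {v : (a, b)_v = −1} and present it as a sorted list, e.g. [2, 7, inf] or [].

Mod squares: a ≡ 13907530, b ≡ 806. Check v ∈ {∞, 2, 3, 5, 7, 11, 13, 17, 29, 31}.
v=31: a=31^1·(≡11), b=31^1·(≡6) mod 31; (11|31)=-1, (6|31)=-1; (−1)^{1·1·15}·(-1)^1·(-1)^1 = -1.
v=5: a=5^1·(≡1), b=5^-2·(≡1) mod 5; (1|5)=+1, (1|5)=+1; (−1)^{1·-2·2}·(+1)^-2·(+1)^1 = +1.
v=7: a=7^1·(≡4), b=7^0·(≡2) mod 7; (4|7)=+1, (2|7)=+1; (−1)^{1·0·3}·(+1)^0·(+1)^1 = +1.
v=2: v_2(a)=-1, v_2(b)=-1; units ≡ 5, 3 (mod 8); ε·ε+αω+βω = 0·1+-1·1+-1·1 ≡ 0  ⇒  (a,b)_2 = +1.
v=11: a=11^0·(≡6), b=11^2·(≡5) mod 11; (6|11)=-1, (5|11)=+1; (−1)^{0·2·5}·(-1)^2·(+1)^0 = +1.
v=29: a=29^1·(≡15), b=29^0·(≡6) mod 29; (15|29)=-1, (6|29)=+1; (−1)^{1·0·14}·(-1)^0·(+1)^1 = +1.
v=13: a=13^1·(≡12), b=13^1·(≡1) mod 13; (12|13)=+1, (1|13)=+1; (−1)^{1·1·6}·(+1)^1·(+1)^1 = +1.
v=17: a=17^1·(≡2), b=17^0·(≡5) mod 17; (2|17)=+1, (5|17)=-1; (−1)^{1·0·8}·(+1)^0·(-1)^1 = -1.
v=3: a=3^2·(≡1), b=3^2·(≡2) mod 3; (1|3)=+1, (2|3)=-1; (−1)^{2·2·1}·(+1)^2·(-1)^2 = +1.
v=∞: 13907530 > 0 and 806 > 0  ⇒  (a,b)_∞ = +1.
|Ram(13907530, 806)| = 2, even; anisotropic at {17, 31}.

[17, 31]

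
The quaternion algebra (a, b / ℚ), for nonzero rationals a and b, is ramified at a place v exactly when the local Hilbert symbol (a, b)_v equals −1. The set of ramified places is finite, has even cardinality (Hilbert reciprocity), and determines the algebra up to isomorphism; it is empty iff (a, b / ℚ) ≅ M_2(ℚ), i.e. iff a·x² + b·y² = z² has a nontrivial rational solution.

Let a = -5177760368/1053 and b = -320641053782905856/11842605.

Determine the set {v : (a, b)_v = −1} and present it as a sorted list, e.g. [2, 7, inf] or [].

Mod squares: a ≡ -299, b ≡ -46345. Check v ∈ {∞, 2, 3, 5, 7, 11, 13, 19, 23, 31}.
v=5: a=5^0·(≡4), b=5^-1·(≡4) mod 5; (4|5)=+1, (4|5)=+1; (−1)^{0·-1·2}·(+1)^-1·(+1)^0 = +1.
v=23: a=23^1·(≡22), b=23^1·(≡3) mod 23; (22|23)=-1, (3|23)=+1; (−1)^{1·1·11}·(-1)^1·(+1)^1 = +1.
v=13: a=13^-1·(≡4), b=13^1·(≡4) mod 13; (4|13)=+1, (4|13)=+1; (−1)^{-1·1·6}·(+1)^1·(+1)^-1 = +1.
v=2: v_2(a)=4, v_2(b)=10; units ≡ 5, 7 (mod 8); ε·ε+αω+βω = 0·1+4·0+10·1 ≡ 0  ⇒  (a,b)_2 = +1.
v=∞: -299 < 0 and -46345 < 0  ⇒  (a,b)_∞ = -1.
v=11: a=11^4·(≡3), b=11^4·(≡3) mod 11; (3|11)=+1, (3|11)=+1; (−1)^{4·4·5}·(+1)^4·(+1)^4 = +1.
v=31: a=31^2·(≡26), b=31^3·(≡13) mod 31; (26|31)=-1, (13|31)=-1; (−1)^{2·3·15}·(-1)^3·(-1)^2 = -1.
v=19: a=19^0·(≡1), b=19^-2·(≡13) mod 19; (1|19)=+1, (13|19)=-1; (−1)^{0·-2·9}·(+1)^-2·(-1)^0 = +1.
v=7: a=7^0·(≡1), b=7^4·(≡1) mod 7; (1|7)=+1, (1|7)=+1; (−1)^{0·4·3}·(+1)^4·(+1)^0 = +1.
v=3: a=3^-4·(≡1), b=3^-8·(≡2) mod 3; (1|3)=+1, (2|3)=-1; (−1)^{-4·-8·1}·(+1)^-8·(-1)^-4 = +1.
(-299, -46345 / ℚ) ramifies at {31, ∞}: a division algebra.

[31, inf]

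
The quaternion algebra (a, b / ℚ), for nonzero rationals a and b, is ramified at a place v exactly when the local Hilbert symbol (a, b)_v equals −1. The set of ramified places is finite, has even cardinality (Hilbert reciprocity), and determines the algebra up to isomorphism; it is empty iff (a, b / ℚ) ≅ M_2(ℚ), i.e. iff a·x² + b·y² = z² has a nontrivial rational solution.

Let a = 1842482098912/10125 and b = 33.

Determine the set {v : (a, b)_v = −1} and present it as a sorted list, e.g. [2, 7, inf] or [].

[3, 5, 13, 19]

Mod squares: a ≡ 41990, b ≡ 33. Check v ∈ {∞, 2, 3, 5, 7, 11, 13, 17, 19, 23}.
v=19: a=19^1·(≡11), b=19^0·(≡14) mod 19; (11|19)=+1, (14|19)=-1; (−1)^{1·0·9}·(+1)^0·(-1)^1 = -1.
v=2: v_2(a)=5, v_2(b)=0; units ≡ 3, 1 (mod 8); ε·ε+αω+βω = 1·0+5·0+0·1 ≡ 0  ⇒  (a,b)_2 = +1.
v=5: a=5^-3·(≡2), b=5^0·(≡3) mod 5; (2|5)=-1, (3|5)=-1; (−1)^{-3·0·2}·(-1)^0·(-1)^-3 = -1.
v=23: a=23^4·(≡15), b=23^0·(≡10) mod 23; (15|23)=-1, (10|23)=-1; (−1)^{4·0·11}·(-1)^0·(-1)^4 = +1.
v=3: a=3^-4·(≡2), b=3^1·(≡2) mod 3; (2|3)=-1, (2|3)=-1; (−1)^{-4·1·1}·(-1)^1·(-1)^-4 = -1.
v=11: a=11^0·(≡3), b=11^1·(≡3) mod 11; (3|11)=+1, (3|11)=+1; (−1)^{0·1·5}·(+1)^1·(+1)^0 = +1.
v=13: a=13^1·(≡11), b=13^0·(≡7) mod 13; (11|13)=-1, (7|13)=-1; (−1)^{1·0·6}·(-1)^0·(-1)^1 = -1.
v=∞: 41990 > 0 and 33 > 0  ⇒  (a,b)_∞ = +1.
v=17: a=17^1·(≡11), b=17^0·(≡16) mod 17; (11|17)=-1, (16|17)=+1; (−1)^{1·0·8}·(-1)^0·(+1)^1 = +1.
v=7: a=7^2·(≡2), b=7^0·(≡5) mod 7; (2|7)=+1, (5|7)=-1; (−1)^{2·0·3}·(+1)^0·(-1)^2 = +1.
|Ram(41990, 33)| = 4, even; anisotropic at {3, 5, 13, 19}.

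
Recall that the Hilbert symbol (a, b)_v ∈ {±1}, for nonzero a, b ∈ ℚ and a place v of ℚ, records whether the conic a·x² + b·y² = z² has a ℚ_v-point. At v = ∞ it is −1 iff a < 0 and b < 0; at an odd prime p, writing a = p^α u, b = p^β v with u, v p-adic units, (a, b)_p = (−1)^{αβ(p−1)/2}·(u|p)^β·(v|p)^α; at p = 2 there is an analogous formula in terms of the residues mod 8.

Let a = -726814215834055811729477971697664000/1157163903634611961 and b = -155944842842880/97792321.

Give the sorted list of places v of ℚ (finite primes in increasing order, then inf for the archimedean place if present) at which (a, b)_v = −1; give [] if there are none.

(a, b) ≡ (-103415, -2795) mod (ℚ^×)²; places V = {2, 3, 5, 7, 11, 13, 17, 19, 29, 31, 37, 43, ∞}.
(a,b)_13: α=3, u≡9; β=1, v≡8 (mod 13); (9|13)=+1, (8|13)=-1; sign (−1)^0·+1^1·-1^3 = -1.
(a,b)_11: α=-6, u≡6; β=-2, v≡7 (mod 11); (6|11)=-1, (7|11)=-1; sign (−1)^0·-1^-2·-1^-6 = +1.
(a,b)_2: α=16, β=8; u≡1, v≡5 (mod 8); ε(u)ε(v)=0·0, αω(v)=16·1, βω(u)=8·0; sum ≡ 0  ⇒  +1.
(a,b)_5: α=3, u≡3; β=1, v≡4 (mod 5); (3|5)=-1, (4|5)=+1; sign (−1)^0·-1^1·+1^3 = -1.
(a,b)_43: α=3, u≡12; β=1, v≡24 (mod 43); (12|43)=-1, (24|43)=+1; sign (−1)^1·-1^1·+1^3 = +1.
(a,b)_3: α=4, u≡1; β=2, v≡1 (mod 3); (1|3)=+1, (1|3)=+1; sign (−1)^0·+1^2·+1^4 = +1.
(a,b)_17: α=2, u≡13; β=0, v≡6 (mod 17); (13|17)=+1, (6|17)=-1; sign (−1)^0·+1^0·-1^2 = +1.
(a,b)_∞: sgn(-103415)=−, sgn(-2795)=−, so -1.
(a,b)_31: α=-4, u≡28; β=-2, v≡29 (mod 31); (28|31)=+1, (29|31)=-1; sign (−1)^0·+1^-2·-1^-4 = +1.
(a,b)_19: α=4, u≡13; β=2, v≡16 (mod 19); (13|19)=-1, (16|19)=+1; sign (−1)^0·-1^2·+1^4 = +1.
(a,b)_7: α=4, u≡3; β=2, v≡6 (mod 7); (3|7)=-1, (6|7)=-1; sign (−1)^0·-1^2·-1^4 = +1.
(a,b)_37: α=5, u≡23; β=2, v≡31 (mod 37); (23|37)=-1, (31|37)=-1; sign (−1)^0·-1^2·-1^5 = -1.
(a,b)_29: α=-4, u≡1; β=-2, v≡11 (mod 29); (1|29)=+1, (11|29)=-1; sign (−1)^0·+1^-2·-1^-4 = +1.
Ram(-103415, -2795) = {5, 13, 37, ∞}; no ℚ_5-point on the conic.

[5, 13, 37, inf]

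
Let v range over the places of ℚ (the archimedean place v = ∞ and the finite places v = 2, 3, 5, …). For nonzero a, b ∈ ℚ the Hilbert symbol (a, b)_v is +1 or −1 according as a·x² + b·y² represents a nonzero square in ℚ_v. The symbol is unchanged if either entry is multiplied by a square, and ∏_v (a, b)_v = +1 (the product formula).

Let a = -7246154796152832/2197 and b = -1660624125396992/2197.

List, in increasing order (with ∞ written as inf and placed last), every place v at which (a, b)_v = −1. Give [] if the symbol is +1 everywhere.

[13, inf]

(a, b) ≡ (-3094, -26) mod (ℚ^×)²; places V = {2, 3, 7, 13, 17, 23, 47, ∞}.
(a,b)_2: α=11, β=11; u≡5, v≡3 (mod 8); ε(u)ε(v)=0·1, αω(v)=11·1, βω(u)=11·1; sum ≡ 0  ⇒  +1.
(a,b)_3: α=4, u≡2; β=0, v≡1 (mod 3); (2|3)=-1, (1|3)=+1; sign (−1)^0·-1^0·+1^4 = +1.
(a,b)_∞: sgn(-3094)=−, sgn(-26)=−, so -1.
(a,b)_13: α=-3, u≡12; β=-3, v≡11 (mod 13); (12|13)=+1, (11|13)=-1; sign (−1)^0·+1^-3·-1^-3 = -1.
(a,b)_7: α=5, u≡6; β=4, v≡2 (mod 7); (6|7)=-1, (2|7)=+1; sign (−1)^0·-1^4·+1^5 = +1.
(a,b)_23: α=2, u≡15; β=2, v≡19 (mod 23); (15|23)=-1, (19|23)=-1; sign (−1)^0·-1^2·-1^2 = +1.
(a,b)_17: α=3, u≡6; β=2, v≡16 (mod 17); (6|17)=-1, (16|17)=+1; sign (−1)^0·-1^2·+1^3 = +1.
(a,b)_47: α=0, u≡16; β=2, v≡4 (mod 47); (16|47)=+1, (4|47)=+1; sign (−1)^0·+1^2·+1^0 = +1.
(-3094, -26 / ℚ) ramifies at {13, ∞}: a division algebra.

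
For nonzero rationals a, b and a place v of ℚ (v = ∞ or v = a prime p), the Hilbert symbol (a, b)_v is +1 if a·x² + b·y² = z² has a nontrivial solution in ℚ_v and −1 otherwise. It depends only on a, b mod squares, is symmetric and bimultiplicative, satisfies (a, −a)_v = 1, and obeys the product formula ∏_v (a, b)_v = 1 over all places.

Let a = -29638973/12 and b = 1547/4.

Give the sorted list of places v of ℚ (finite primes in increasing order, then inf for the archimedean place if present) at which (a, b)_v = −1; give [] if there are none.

(a, b) ≡ (-6279, 1547) mod (ℚ^×)²; places V = {2, 3, 7, 13, 17, 23, ∞}.
(a,b)_13: α=1, u≡7; β=1, v≡7 (mod 13); (7|13)=-1, (7|13)=-1; sign (−1)^0·-1^1·-1^1 = +1.
(a,b)_2: α=-2, β=-2; u≡1, v≡3 (mod 8); ε(u)ε(v)=0·1, αω(v)=-2·1, βω(u)=-2·0; sum ≡ 0  ⇒  +1.
(a,b)_7: α=3, u≡5; β=1, v≡1 (mod 7); (5|7)=-1, (1|7)=+1; sign (−1)^1·-1^1·+1^3 = +1.
(a,b)_∞: sgn(-6279)=−, sgn(1547)=+, so +1.
(a,b)_17: α=2, u≡6; β=1, v≡10 (mod 17); (6|17)=-1, (10|17)=-1; sign (−1)^0·-1^1·-1^2 = -1.
(a,b)_23: α=1, u≡9; β=0, v≡13 (mod 23); (9|23)=+1, (13|23)=+1; sign (−1)^0·+1^0·+1^1 = +1.
(a,b)_3: α=-1, u≡1; β=0, v≡2 (mod 3); (1|3)=+1, (2|3)=-1; sign (−1)^0·+1^0·-1^-1 = -1.
Ram(-6279, 1547) = {3, 17}; no ℚ_3-point on the conic.

[3, 17]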